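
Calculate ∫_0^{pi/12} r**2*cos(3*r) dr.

sqrt(2)*(-32 + pi**2 + 8*pi)/864

Integrate by parts twice (u = r^2, dv = cos(3*r) dr).
An antiderivative is F(r) = r**2*sin(3*r)/3 + 2*r*cos(3*r)/9 - 2*sin(3*r)/27.
Then F(pi/12) - F(0) = (sqrt(2)*(-32 + pi**2 + 8*pi)/864) - (0) = sqrt(2)*(-32 + pi**2 + 8*pi)/864.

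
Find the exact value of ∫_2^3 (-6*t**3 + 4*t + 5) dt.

By the power rule, an antiderivative is F(t) = -3*t**4/2 + 2*t**2 + 5*t.
Then F(3) - F(2) = (-177/2) - (-6) = -165/2.

-165/2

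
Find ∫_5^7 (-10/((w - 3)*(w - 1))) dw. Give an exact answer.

Factor the denominator: w**2 - 4*w + 3 = (w - 1)(w - 3).
Partial fractions: -10/((w - 3)*(w - 1)) = 5/(w - 1) - 5/(w - 3).
An antiderivative is F(w) = -5*log(w - 3) + 5*log(w - 1).
Then F(7) - F(5) = (-5*log(2) + 5*log(3)) - (log(32)) = -10*log(2) + 5*log(3).

-10*log(2) + 5*log(3)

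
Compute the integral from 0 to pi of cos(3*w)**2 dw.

pi/2

Use the identity cos^2(3*w) = (1 + cos(6*w))/2.
An antiderivative is F(w) = w/2 + sin(6*w)/12.
Then F(pi) - F(0) = (pi/2) - (0) = pi/2.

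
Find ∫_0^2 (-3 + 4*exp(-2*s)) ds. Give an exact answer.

-4 - 2*exp(-4)

An antiderivative is F(s) = -3*s - 2*exp(-2*s).
Then F(2) - F(0) = (-6 - 2*exp(-4)) - (-2) = -4 - 2*exp(-4).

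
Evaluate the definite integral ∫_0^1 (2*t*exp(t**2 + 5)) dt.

-exp(5) + exp(6)

Let u = t**2 + 5, so du = 2*t dt. When t = 0, u = 5; when t = 1, u = 6.
The integral becomes ∫ exp(u) du from 5 to 6, with antiderivative exp(u).
Back in t: F(t) = exp(t**2 + 5).
Then F(1) - F(0) = (exp(6)) - (exp(5)) = -exp(5) + exp(6).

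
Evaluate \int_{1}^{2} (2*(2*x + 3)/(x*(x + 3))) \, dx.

log(25/4)

Factor the denominator: x**2 + 3*x = (x + 3)x.
Partial fractions: 2*(2*x + 3)/(x*(x + 3)) = 2/(x + 3) + 2/x.
An antiderivative is F(x) = 2*log(x) + 2*log(x + 3).
Then F(2) - F(1) = (log(100)) - (log(16)) = log(25/4).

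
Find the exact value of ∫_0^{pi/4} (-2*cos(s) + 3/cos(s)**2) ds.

An antiderivative is F(s) = -2*sin(s) + 3*tan(s).
Then F(pi/4) - F(0) = (3 - sqrt(2)) - (0) = 3 - sqrt(2).

3 - sqrt(2)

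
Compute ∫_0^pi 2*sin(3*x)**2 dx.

Use the identity sin^2(3*x) = (1 - cos(6*x))/2.
An antiderivative is F(x) = x - sin(6*x)/6.
Then F(pi) - F(0) = (pi) - (0) = pi.

pi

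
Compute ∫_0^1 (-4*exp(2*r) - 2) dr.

-2*exp(2)

An antiderivative is F(r) = -2*exp(2*r) - 2*r.
Then F(1) - F(0) = (-2*exp(2) - 2) - (-2) = -2*exp(2).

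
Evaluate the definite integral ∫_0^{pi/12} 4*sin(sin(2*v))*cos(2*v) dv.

Let u = sin(2*v), so du = 2*cos(2*v) dv. When v = 0, u = 0; when v = pi/12, u = 1/2.
The integral becomes 2·∫ sin(u) du from 0 to 1/2, with antiderivative -2*cos(u).
Back in v: F(v) = -2*cos(sin(2*v)).
Then F(pi/12) - F(0) = (-2*cos(1/2)) - (-2) = 2 - 2*cos(1/2).

2 - 2*cos(1/2)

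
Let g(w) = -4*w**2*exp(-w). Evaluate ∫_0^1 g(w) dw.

Integrate by parts twice (u = w^2, dv = -4*exp(-w) dw).
An antiderivative is F(w) = (4*w**2 + 8*w + 8)*exp(-w).
Then F(1) - F(0) = (20*exp(-1)) - (8) = -8 + 20*exp(-1).

-8 + 20*exp(-1)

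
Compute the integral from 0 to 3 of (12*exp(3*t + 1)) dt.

-4*exp(1)*(1 - exp(9))

Let u = 3*t + 1, so du = 3 dt. When t = 0, u = 1; when t = 3, u = 10.
The integral becomes 4·∫ exp(u) du from 1 to 10, with antiderivative 4*exp(u).
Back in t: F(t) = 4*exp(3*t + 1).
Then F(3) - F(0) = (4*exp(10)) - (4*exp(1)) = -4*exp(1)*(1 - exp(9)).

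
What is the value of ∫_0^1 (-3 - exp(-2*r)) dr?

-7/2 + exp(-2)/2

An antiderivative is F(r) = -3*r + exp(-2*r)/2.
Then F(1) - F(0) = (-3 + exp(-2)/2) - (1/2) = -7/2 + exp(-2)/2.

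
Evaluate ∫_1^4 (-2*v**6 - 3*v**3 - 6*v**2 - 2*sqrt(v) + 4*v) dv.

By the power rule, an antiderivative is F(v) = -2*v**7/7 - 3*v**4/4 - 4*v**(3/2)/3 - 2*v**3 + 2*v**2.
Then F(4) - F(1) = (-104576/21) - (-199/84) = -418105/84.

-418105/84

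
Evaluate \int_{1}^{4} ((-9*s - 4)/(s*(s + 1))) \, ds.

-5*log(5) - 3*log(2)

Factor the denominator: s**2 + s = (s + 1)s.
Partial fractions: (-9*s - 4)/(s*(s + 1)) = -5/(s + 1) - 4/s.
An antiderivative is F(s) = -4*log(s) - 5*log(s + 1).
Then F(4) - F(1) = (-5*log(5) - 8*log(2)) - (-log(32)) = -5*log(5) - 3*log(2).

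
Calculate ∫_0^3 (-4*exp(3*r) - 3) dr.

An antiderivative is F(r) = -4*exp(3*r)/3 - 3*r.
Then F(3) - F(0) = (-4*exp(9)/3 - 9) - (-4/3) = -4*exp(9)/3 - 23/3.

-4*exp(9)/3 - 23/3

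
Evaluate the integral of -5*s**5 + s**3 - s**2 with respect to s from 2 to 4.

By the power rule, an antiderivative is F(s) = -5*s**6/6 + s**4/4 - s**3/3.
Then F(4) - F(2) = (-10112/3) - (-52) = -9956/3.

-9956/3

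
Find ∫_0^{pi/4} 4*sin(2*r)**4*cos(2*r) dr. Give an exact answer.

2/5

Let u = sin(2*r), so du = 2*cos(2*r) dr. When r = 0, u = 0; when r = pi/4, u = 1.
The integral becomes 2·∫ u**4 du from 0 to 1, with antiderivative 2*u**5/5.
Back in r: F(r) = 2*sin(2*r)**5/5.
Then F(pi/4) - F(0) = (2/5) - (0) = 2/5.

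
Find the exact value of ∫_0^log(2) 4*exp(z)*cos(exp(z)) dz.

-4*sin(1) + 4*sin(2)

Let u = exp(z), so du = exp(z) dz. When z = 0, u = 1; when z = log(2), u = 2.
The integral becomes 4·∫ cos(u) du from 1 to 2, with antiderivative 4*sin(u).
Back in z: F(z) = 4*sin(exp(z)).
Then F(log(2)) - F(0) = (4*sin(2)) - (4*sin(1)) = -4*sin(1) + 4*sin(2).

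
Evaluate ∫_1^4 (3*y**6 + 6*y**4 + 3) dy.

By the power rule, an antiderivative is F(y) = 3*y**7/7 + 6*y**5/5 + 3*y.
Then F(4) - F(1) = (289188/35) - (162/35) = 289026/35.

289026/35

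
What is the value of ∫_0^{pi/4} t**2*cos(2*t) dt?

Integrate by parts twice (u = t^2, dv = cos(2*t) dt).
An antiderivative is F(t) = t**2*sin(2*t)/2 + t*cos(2*t)/2 - sin(2*t)/4.
Then F(pi/4) - F(0) = (-1/4 + pi**2/32) - (0) = -1/4 + pi**2/32.

-1/4 + pi**2/32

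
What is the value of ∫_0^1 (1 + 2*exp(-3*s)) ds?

An antiderivative is F(s) = s - 2*exp(-3*s)/3.
Then F(1) - F(0) = (1 - 2*exp(-3)/3) - (-2/3) = 5/3 - 2*exp(-3)/3.

5/3 - 2*exp(-3)/3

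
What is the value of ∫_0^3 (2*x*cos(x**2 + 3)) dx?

sin(12) - sin(3)

Let u = x**2 + 3, so du = 2*x dx. When x = 0, u = 3; when x = 3, u = 12.
The integral becomes ∫ cos(u) du from 3 to 12, with antiderivative sin(u).
Back in x: F(x) = sin(x**2 + 3).
Then F(3) - F(0) = (sin(12)) - (sin(3)) = sin(12) - sin(3).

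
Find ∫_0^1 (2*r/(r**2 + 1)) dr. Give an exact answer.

log(2)

Let u = r**2 + 1, so du = 2*r dr. When r = 0, u = 1; when r = 1, u = 2.
The integral becomes ∫ 1/u du from 1 to 2, with antiderivative log(u).
Back in r: F(r) = log(r**2 + 1).
Then F(1) - F(0) = (log(2)) - (0) = log(2).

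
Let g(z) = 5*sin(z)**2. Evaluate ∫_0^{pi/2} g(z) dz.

Use the identity sin^2(z) = (1 - cos(2*z))/2.
An antiderivative is F(z) = 5*z/2 - 5*sin(2*z)/4.
Then F(pi/2) - F(0) = (5*pi/4) - (0) = 5*pi/4.

5*pi/4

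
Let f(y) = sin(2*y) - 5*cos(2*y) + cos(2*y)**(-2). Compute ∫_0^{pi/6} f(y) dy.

1/4 - 3*sqrt(3)/4

An antiderivative is F(y) = -5*sin(2*y)/2 - cos(2*y)/2 + tan(2*y)/2.
Then F(pi/6) - F(0) = (-3*sqrt(3)/4 - 1/4) - (-1/2) = 1/4 - 3*sqrt(3)/4.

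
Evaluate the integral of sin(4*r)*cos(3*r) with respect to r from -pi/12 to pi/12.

Use the identity sin(4*r)cos(3*r) = [sin(7*r) + sin(r)]/2.
An antiderivative is F(r) = -cos(r)/2 - cos(7*r)/14.
Then F(pi/12) - F(-pi/12) = (-3*sqrt(6)/28 - sqrt(2)/7) - (-3*sqrt(6)/28 - sqrt(2)/7) = 0.

0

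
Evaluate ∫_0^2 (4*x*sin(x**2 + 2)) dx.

Let u = x**2 + 2, so du = 2*x dx. When x = 0, u = 2; when x = 2, u = 6.
The integral becomes 2·∫ sin(u) du from 2 to 6, with antiderivative -2*cos(u).
Back in x: F(x) = -2*cos(x**2 + 2).
Then F(2) - F(0) = (-2*cos(6)) - (-2*cos(2)) = -2*cos(6) + 2*cos(2).

-2*cos(6) + 2*cos(2)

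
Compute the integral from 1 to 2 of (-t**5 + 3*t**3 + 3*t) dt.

By the power rule, an antiderivative is F(t) = -t**6/6 + 3*t**4/4 + 3*t**2/2.
Then F(2) - F(1) = (22/3) - (25/12) = 21/4.

21/4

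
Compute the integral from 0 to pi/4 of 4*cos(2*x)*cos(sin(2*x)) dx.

Let u = sin(2*x), so du = 2*cos(2*x) dx. When x = 0, u = 0; when x = pi/4, u = 1.
The integral becomes 2·∫ cos(u) du from 0 to 1, with antiderivative 2*sin(u).
Back in x: F(x) = 2*sin(sin(2*x)).
Then F(pi/4) - F(0) = (2*sin(1)) - (0) = 2*sin(1).

2*sin(1)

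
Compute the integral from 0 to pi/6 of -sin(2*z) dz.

An antiderivative is F(z) = cos(2*z)/2.
Then F(pi/6) - F(0) = (1/4) - (1/2) = -1/4.

-1/4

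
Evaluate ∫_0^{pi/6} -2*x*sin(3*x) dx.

-2/9

Integrate by parts once (u = x, dv = -2*sin(3*x) dx).
An antiderivative is F(x) = 2*x*cos(3*x)/3 - 2*sin(3*x)/9.
Then F(pi/6) - F(0) = (-2/9) - (0) = -2/9.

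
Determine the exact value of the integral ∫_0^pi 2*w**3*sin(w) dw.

2*pi*(-6 + pi**2)

Integrate by parts 3 times (u = w^3, dv = 2*sin(w) dw).
An antiderivative is F(w) = -2*w**3*cos(w) + 6*w**2*sin(w) + 12*w*cos(w) - 12*sin(w).
Then F(pi) - F(0) = (2*pi*(-6 + pi**2)) - (0) = 2*pi*(-6 + pi**2).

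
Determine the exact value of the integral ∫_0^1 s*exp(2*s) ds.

1/4 + exp(2)/4

Integrate by parts once (u = s, dv = exp(2*s) ds).
An antiderivative is F(s) = (2*s - 1)*exp(2*s)/4.
Then F(1) - F(0) = (exp(2)/4) - (-1/4) = 1/4 + exp(2)/4.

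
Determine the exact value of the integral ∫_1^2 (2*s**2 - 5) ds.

By the power rule, an antiderivative is F(s) = 2*s**3/3 - 5*s.
Then F(2) - F(1) = (-14/3) - (-13/3) = -1/3.

-1/3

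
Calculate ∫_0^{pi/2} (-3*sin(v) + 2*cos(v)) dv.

An antiderivative is F(v) = 2*sin(v) + 3*cos(v).
Then F(pi/2) - F(0) = (2) - (3) = -1.

-1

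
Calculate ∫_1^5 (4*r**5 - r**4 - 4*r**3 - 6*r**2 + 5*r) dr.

By the power rule, an antiderivative is F(r) = 2*r**6/3 - r**5/5 - r**4 - 2*r**3 + 5*r**2/2.
Then F(5) - F(1) = (53875/6) - (-1/30) = 44896/5.

44896/5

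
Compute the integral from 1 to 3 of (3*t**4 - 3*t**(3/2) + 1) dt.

By the power rule, an antiderivative is F(t) = -6*t**(5/2)/5 + 3*t**5/5 + t.
Then F(3) - F(1) = (744/5 - 54*sqrt(3)/5) - (2/5) = 742/5 - 54*sqrt(3)/5.

742/5 - 54*sqrt(3)/5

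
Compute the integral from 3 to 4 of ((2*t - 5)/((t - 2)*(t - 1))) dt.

log(27/16)

Factor the denominator: t**2 - 3*t + 2 = (t - 1)(t - 2).
Partial fractions: (2*t - 5)/((t - 2)*(t - 1)) = 3/(t - 1) - 1/(t - 2).
An antiderivative is F(t) = -log(t - 2) + 3*log(t - 1).
Then F(4) - F(3) = (log(27/2)) - (log(8)) = log(27/16).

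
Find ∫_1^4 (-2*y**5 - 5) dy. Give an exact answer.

-1380

By the power rule, an antiderivative is F(y) = -y**6/3 - 5*y.
Then F(4) - F(1) = (-4156/3) - (-16/3) = -1380.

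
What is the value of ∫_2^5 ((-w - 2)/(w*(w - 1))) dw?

Factor the denominator: w**2 - w = w(w - 1).
Partial fractions: (-w - 2)/(w*(w - 1)) = 2/w - 3/(w - 1).
An antiderivative is F(w) = 2*log(w) - 3*log(w - 1).
Then F(5) - F(2) = (log(25/64)) - (log(4)) = -8*log(2) + 2*log(5).

-8*log(2) + 2*log(5)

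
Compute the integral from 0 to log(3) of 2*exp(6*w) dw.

Let u = exp(w), so du = exp(w) dw. When w = 0, u = 1; when w = log(3), u = 3.
The integral becomes 2·∫ u**5 du from 1 to 3, with antiderivative u**6/3.
Back in w: F(w) = exp(6*w)/3.
Then F(log(3)) - F(0) = (243) - (1/3) = 728/3.

728/3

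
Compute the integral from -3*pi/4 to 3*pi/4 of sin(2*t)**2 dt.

Use the identity sin^2(2*t) = (1 - cos(4*t))/2.
An antiderivative is F(t) = t/2 - sin(4*t)/8.
Then F(3*pi/4) - F(-3*pi/4) = (3*pi/8) - (-3*pi/8) = 3*pi/4.

3*pi/4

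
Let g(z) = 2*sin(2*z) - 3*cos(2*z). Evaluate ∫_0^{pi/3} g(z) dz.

An antiderivative is F(z) = -3*sin(2*z)/2 - cos(2*z).
Then F(pi/3) - F(0) = (1/2 - 3*sqrt(3)/4) - (-1) = 3/2 - 3*sqrt(3)/4.

3/2 - 3*sqrt(3)/4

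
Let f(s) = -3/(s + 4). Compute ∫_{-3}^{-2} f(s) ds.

-log(8)

An antiderivative is F(s) = -3*log(s + 4).
Then F(-2) - F(-3) = (-log(8)) - (0) = -log(8).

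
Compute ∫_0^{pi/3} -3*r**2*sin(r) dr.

-sqrt(3)*pi + pi**2/6 + 3

Integrate by parts twice (u = r^2, dv = -3*sin(r) dr).
An antiderivative is F(r) = 3*r**2*cos(r) - 6*r*sin(r) - 6*cos(r).
Then F(pi/3) - F(0) = (-sqrt(3)*pi - 3 + pi**2/6) - (-6) = -sqrt(3)*pi + pi**2/6 + 3.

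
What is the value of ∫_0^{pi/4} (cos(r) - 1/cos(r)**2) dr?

-1 + sqrt(2)/2

An antiderivative is F(r) = sin(r) - tan(r).
Then F(pi/4) - F(0) = (-1 + sqrt(2)/2) - (0) = -1 + sqrt(2)/2.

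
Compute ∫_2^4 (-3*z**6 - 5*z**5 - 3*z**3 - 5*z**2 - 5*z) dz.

By the power rule, an antiderivative is F(z) = -3*z**7/7 - 5*z**6/6 - 3*z**4/4 - 5*z**3/3 - 5*z**2/2.
Then F(4) - F(2) = (-75416/7) - (-3014/21) = -223234/21.

-223234/21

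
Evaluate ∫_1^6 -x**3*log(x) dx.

Integrate by parts once (u = ln x, dv = -x**3 dx).
An antiderivative is F(x) = -x**4*(4*log(x) - 1)/16.
Then F(6) - F(1) = (-324*log(3) - 324*log(2) + 81) - (1/16) = -324*log(3) - 324*log(2) + 1295/16.

-324*log(3) - 324*log(2) + 1295/16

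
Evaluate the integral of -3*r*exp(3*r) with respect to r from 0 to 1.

Integrate by parts once (u = r, dv = -3*exp(3*r) dr).
An antiderivative is F(r) = (-3*r + 1)*exp(3*r)/3.
Then F(1) - F(0) = (-2*exp(3)/3) - (1/3) = -2*exp(3)/3 - 1/3.

-2*exp(3)/3 - 1/3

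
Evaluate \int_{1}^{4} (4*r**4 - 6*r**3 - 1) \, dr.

By the power rule, an antiderivative is F(r) = 4*r**5/5 - 3*r**4/2 - r.
Then F(4) - F(1) = (2156/5) - (-17/10) = 4329/10.

4329/10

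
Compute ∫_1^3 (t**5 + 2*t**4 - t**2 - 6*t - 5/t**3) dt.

By the power rule, an antiderivative is F(t) = t**6/6 + 2*t**5/5 - t**3/3 - 3*t**2 + 5/(2*t**2).
Then F(3) - F(1) = (8234/45) - (-4/15) = 8246/45.

8246/45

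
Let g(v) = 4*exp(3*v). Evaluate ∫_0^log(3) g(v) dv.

104/3

Let u = exp(v), so du = exp(v) dv. When v = 0, u = 1; when v = log(3), u = 3.
The integral becomes 4·∫ u**2 du from 1 to 3, with antiderivative 4*u**3/3.
Back in v: F(v) = 4*exp(3*v)/3.
Then F(log(3)) - F(0) = (36) - (4/3) = 104/3.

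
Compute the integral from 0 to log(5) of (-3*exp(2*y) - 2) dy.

-36 - 2*log(5)

An antiderivative is F(y) = -3*exp(2*y)/2 - 2*y.
Then F(log(5)) - F(0) = (-75/2 - log(25)) - (-3/2) = -36 - 2*log(5).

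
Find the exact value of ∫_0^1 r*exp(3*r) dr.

Integrate by parts once (u = r, dv = exp(3*r) dr).
An antiderivative is F(r) = (3*r - 1)*exp(3*r)/9.
Then F(1) - F(0) = (2*exp(3)/9) - (-1/9) = 1/9 + 2*exp(3)/9.

1/9 + 2*exp(3)/9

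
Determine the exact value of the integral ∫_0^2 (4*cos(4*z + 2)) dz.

-sin(2) + sin(10)

Let u = 4*z + 2, so du = 4 dz. When z = 0, u = 2; when z = 2, u = 10.
The integral becomes ∫ cos(u) du from 2 to 10, with antiderivative sin(u).
Back in z: F(z) = sin(4*z + 2).
Then F(2) - F(0) = (sin(10)) - (sin(2)) = -sin(2) + sin(10).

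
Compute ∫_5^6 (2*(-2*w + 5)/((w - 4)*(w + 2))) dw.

-10*log(2) + 3*log(7)

Factor the denominator: w**2 - 2*w - 8 = (w + 2)(w - 4).
Partial fractions: 2*(-2*w + 5)/((w - 4)*(w + 2)) = -3/(w + 2) - 1/(w - 4).
An antiderivative is F(w) = -log(w - 4) - 3*log(w + 2).
Then F(6) - F(5) = (-10*log(2)) - (-3*log(7)) = -10*log(2) + 3*log(7).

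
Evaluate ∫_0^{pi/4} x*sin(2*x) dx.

Integrate by parts once (u = x, dv = sin(2*x) dx).
An antiderivative is F(x) = -x*cos(2*x)/2 + sin(2*x)/4.
Then F(pi/4) - F(0) = (1/4) - (0) = 1/4.

1/4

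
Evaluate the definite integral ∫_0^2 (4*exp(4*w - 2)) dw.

-(1 - exp(8))*exp(-2)

Let u = 4*w - 2, so du = 4 dw. When w = 0, u = -2; when w = 2, u = 6.
The integral becomes ∫ exp(u) du from -2 to 6, with antiderivative exp(u).
Back in w: F(w) = exp(4*w - 2).
Then F(2) - F(0) = (exp(6)) - (exp(-2)) = -(1 - exp(8))*exp(-2).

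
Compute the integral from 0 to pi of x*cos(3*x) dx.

Integrate by parts once (u = x, dv = cos(3*x) dx).
An antiderivative is F(x) = x*sin(3*x)/3 + cos(3*x)/9.
Then F(pi) - F(0) = (-1/9) - (1/9) = -2/9.

-2/9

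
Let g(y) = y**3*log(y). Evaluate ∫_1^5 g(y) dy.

Integrate by parts once (u = ln y, dv = y**3 dy).
An antiderivative is F(y) = y**4*(4*log(y) - 1)/16.
Then F(5) - F(1) = (-625/16 + 625*log(5)/4) - (-1/16) = -39 + 625*log(5)/4.

-39 + 625*log(5)/4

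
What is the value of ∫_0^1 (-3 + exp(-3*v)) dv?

An antiderivative is F(v) = -3*v - exp(-3*v)/3.
Then F(1) - F(0) = (-3 - exp(-3)/3) - (-1/3) = -8/3 - exp(-3)/3.

-8/3 - exp(-3)/3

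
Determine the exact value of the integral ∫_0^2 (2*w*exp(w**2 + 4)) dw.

Let u = w**2 + 4, so du = 2*w dw. When w = 0, u = 4; when w = 2, u = 8.
The integral becomes ∫ exp(u) du from 4 to 8, with antiderivative exp(u).
Back in w: F(w) = exp(w**2 + 4).
Then F(2) - F(0) = (exp(8)) - (exp(4)) = -exp(4) + exp(8).

-exp(4) + exp(8)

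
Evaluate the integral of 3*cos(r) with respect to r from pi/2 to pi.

-3

An antiderivative is F(r) = 3*sin(r).
Then F(pi) - F(pi/2) = (0) - (3) = -3.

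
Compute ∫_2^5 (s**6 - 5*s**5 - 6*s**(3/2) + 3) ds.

-25425/14 - 60*sqrt(5) + 48*sqrt(2)/5

By the power rule, an antiderivative is F(s) = s**7/7 - 5*s**6/6 - 12*s**(5/2)/5 + 3*s.
Then F(5) - F(2) = (-77495/42 - 60*sqrt(5)) - (-610/21 - 48*sqrt(2)/5) = -25425/14 - 60*sqrt(5) + 48*sqrt(2)/5.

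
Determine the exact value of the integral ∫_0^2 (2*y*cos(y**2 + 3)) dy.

-sin(3) + sin(7)

Let u = y**2 + 3, so du = 2*y dy. When y = 0, u = 3; when y = 2, u = 7.
The integral becomes ∫ cos(u) du from 3 to 7, with antiderivative sin(u).
Back in y: F(y) = sin(y**2 + 3).
Then F(2) - F(0) = (sin(7)) - (sin(3)) = -sin(3) + sin(7).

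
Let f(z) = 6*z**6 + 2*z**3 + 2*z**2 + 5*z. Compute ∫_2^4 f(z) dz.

296542/21

By the power rule, an antiderivative is F(z) = 6*z**7/7 + z**4/2 + 2*z**3/3 + 5*z**2/2.
Then F(4) - F(2) = (299336/21) - (2794/21) = 296542/21.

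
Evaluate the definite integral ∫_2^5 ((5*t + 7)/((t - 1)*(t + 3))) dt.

Factor the denominator: t**2 + 2*t - 3 = (t + 3)(t - 1).
Partial fractions: (5*t + 7)/((t - 1)*(t + 3)) = 2/(t + 3) + 3/(t - 1).
An antiderivative is F(t) = 3*log(t - 1) + 2*log(t + 3).
Then F(5) - F(2) = (12*log(2)) - (log(25)) = -2*log(5) + 12*log(2).

-2*log(5) + 12*log(2)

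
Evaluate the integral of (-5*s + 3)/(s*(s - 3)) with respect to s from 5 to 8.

Factor the denominator: s**2 - 3*s = s(s - 3).
Partial fractions: (-5*s + 3)/(s*(s - 3)) = -1/s - 4/(s - 3).
An antiderivative is F(s) = -log(s) - 4*log(s - 3).
Then F(8) - F(5) = (-4*log(5) - 3*log(2)) - (-log(80)) = -3*log(5) + log(2).

-3*log(5) + log(2)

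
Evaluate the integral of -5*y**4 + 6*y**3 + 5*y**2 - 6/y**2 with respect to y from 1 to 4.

-540

By the power rule, an antiderivative is F(y) = -y**5 + 3*y**4/2 + 5*y**3/3 + 6/y.
Then F(4) - F(1) = (-3191/6) - (49/6) = -540.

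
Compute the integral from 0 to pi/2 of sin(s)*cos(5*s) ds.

1/6

Use the identity sin(s)cos(5*s) = [sin(6*s) + sin(-4*s)]/2.
An antiderivative is F(s) = cos(4*s)/8 - cos(6*s)/12.
Then F(pi/2) - F(0) = (5/24) - (1/24) = 1/6.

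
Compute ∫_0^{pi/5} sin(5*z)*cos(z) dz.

5*sqrt(5)/96 + 25/96

Use the identity sin(5*z)cos(z) = [sin(6*z) + sin(4*z)]/2.
An antiderivative is F(z) = -cos(4*z)/8 - cos(6*z)/12.
Then F(pi/5) - F(0) = (5/96 + 5*sqrt(5)/96) - (-5/24) = 5*sqrt(5)/96 + 25/96.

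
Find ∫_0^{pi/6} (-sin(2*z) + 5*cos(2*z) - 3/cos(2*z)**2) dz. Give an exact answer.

An antiderivative is F(z) = 5*sin(2*z)/2 + cos(2*z)/2 - 3*tan(2*z)/2.
Then F(pi/6) - F(0) = (1/4 - sqrt(3)/4) - (1/2) = -sqrt(3)/4 - 1/4.

-sqrt(3)/4 - 1/4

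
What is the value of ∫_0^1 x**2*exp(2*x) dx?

-1/4 + exp(2)/4

Integrate by parts twice (u = x^2, dv = exp(2*x) dx).
An antiderivative is F(x) = (2*x**2 - 2*x + 1)*exp(2*x)/4.
Then F(1) - F(0) = (exp(2)/4) - (1/4) = -1/4 + exp(2)/4.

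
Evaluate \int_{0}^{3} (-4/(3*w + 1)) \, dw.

-4*log(10)/3

An antiderivative is F(w) = -4*log(3*w + 1)/3.
Then F(3) - F(0) = (-4*log(10)/3) - (0) = -4*log(10)/3.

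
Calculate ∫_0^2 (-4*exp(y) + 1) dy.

An antiderivative is F(y) = y - 4*exp(y).
Then F(2) - F(0) = (2 - 4*exp(2)) - (-4) = 6 - 4*exp(2).

6 - 4*exp(2)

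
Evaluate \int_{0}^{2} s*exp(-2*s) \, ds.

Integrate by parts once (u = s, dv = exp(-2*s) ds).
An antiderivative is F(s) = (-2*s - 1)*exp(-2*s)/4.
Then F(2) - F(0) = (-5*exp(-4)/4) - (-1/4) = (-5 + exp(4))*exp(-4)/4.

(-5 + exp(4))*exp(-4)/4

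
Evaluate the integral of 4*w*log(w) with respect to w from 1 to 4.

-15 + 64*log(2)

Integrate by parts once (u = ln w, dv = 4*w dw).
An antiderivative is F(w) = w**2*(2*log(w) - 1).
Then F(4) - F(1) = (-16 + 64*log(2)) - (-1) = -15 + 64*log(2).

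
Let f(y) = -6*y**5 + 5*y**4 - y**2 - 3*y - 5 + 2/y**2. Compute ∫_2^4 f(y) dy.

By the power rule, an antiderivative is F(y) = -y**6 + y**5 - y**3/3 - 3*y**2/2 - 5*y - 2/y.
Then F(4) - F(2) = (-18827/6) - (-155/3) = -18517/6.

-18517/6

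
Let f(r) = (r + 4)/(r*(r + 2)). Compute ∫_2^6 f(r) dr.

log(9/2)

Factor the denominator: r**2 + 2*r = (r + 2)r.
Partial fractions: (r + 4)/(r*(r + 2)) = -1/(r + 2) + 2/r.
An antiderivative is F(r) = 2*log(r) - log(r + 2).
Then F(6) - F(2) = (log(9/2)) - (0) = log(9/2).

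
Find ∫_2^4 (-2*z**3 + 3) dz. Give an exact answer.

By the power rule, an antiderivative is F(z) = -z**4/2 + 3*z.
Then F(4) - F(2) = (-116) - (-2) = -114.

-114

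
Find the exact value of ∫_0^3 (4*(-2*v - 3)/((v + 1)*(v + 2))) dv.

Factor the denominator: v**2 + 3*v + 2 = (v + 2)(v + 1).
Partial fractions: 4*(-2*v - 3)/((v + 1)*(v + 2)) = -4/(v + 2) - 4/(v + 1).
An antiderivative is F(v) = -4*log(v + 1) - 4*log(v + 2).
Then F(3) - F(0) = (-4*log(5) - 8*log(2)) - (-log(16)) = -4*log(5) - 4*log(2).

-4*log(5) - 4*log(2)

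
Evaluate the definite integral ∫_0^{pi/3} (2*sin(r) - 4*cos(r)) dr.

An antiderivative is F(r) = -4*sin(r) - 2*cos(r).
Then F(pi/3) - F(0) = (-2*sqrt(3) - 1) - (-2) = 1 - 2*sqrt(3).

1 - 2*sqrt(3)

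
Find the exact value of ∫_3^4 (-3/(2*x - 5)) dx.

-3*log(3)/2

An antiderivative is F(x) = -3*log(2*x - 5)/2.
Then F(4) - F(3) = (-3*log(3)/2) - (0) = -3*log(3)/2.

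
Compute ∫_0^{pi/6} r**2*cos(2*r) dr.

-sqrt(3)/8 + sqrt(3)*pi**2/144 + pi/24

Integrate by parts twice (u = r^2, dv = cos(2*r) dr).
An antiderivative is F(r) = r**2*sin(2*r)/2 + r*cos(2*r)/2 - sin(2*r)/4.
Then F(pi/6) - F(0) = (-sqrt(3)/8 + sqrt(3)*pi**2/144 + pi/24) - (0) = -sqrt(3)/8 + sqrt(3)*pi**2/144 + pi/24.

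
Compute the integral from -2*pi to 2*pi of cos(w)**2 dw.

Use the identity cos^2(w) = (1 + cos(2*w))/2.
An antiderivative is F(w) = w/2 + sin(2*w)/4.
Then F(2*pi) - F(-2*pi) = (pi) - (-pi) = 2*pi.

2*pi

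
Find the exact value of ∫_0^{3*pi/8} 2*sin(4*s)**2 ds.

3*pi/8

Use the identity sin^2(4*s) = (1 - cos(8*s))/2.
An antiderivative is F(s) = s - sin(8*s)/8.
Then F(3*pi/8) - F(0) = (3*pi/8) - (0) = 3*pi/8.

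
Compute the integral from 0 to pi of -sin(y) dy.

-2

An antiderivative is F(y) = cos(y).
Then F(pi) - F(0) = (-1) - (1) = -2.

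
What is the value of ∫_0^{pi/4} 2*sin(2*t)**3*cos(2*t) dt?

Let u = sin(2*t), so du = 2*cos(2*t) dt. When t = 0, u = 0; when t = pi/4, u = 1.
The integral becomes ∫ u**3 du from 0 to 1, with antiderivative u**4/4.
Back in t: F(t) = sin(2*t)**4/4.
Then F(pi/4) - F(0) = (1/4) - (0) = 1/4.

1/4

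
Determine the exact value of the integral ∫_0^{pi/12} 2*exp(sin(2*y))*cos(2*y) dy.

Let u = sin(2*y), so du = 2*cos(2*y) dy. When y = 0, u = 0; when y = pi/12, u = 1/2.
The integral becomes ∫ exp(u) du from 0 to 1/2, with antiderivative exp(u).
Back in y: F(y) = exp(sin(2*y)).
Then F(pi/12) - F(0) = (exp(1/2)) - (1) = -1 + exp(1/2).

-1 + exp(1/2)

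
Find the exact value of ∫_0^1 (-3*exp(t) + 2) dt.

An antiderivative is F(t) = 2*t - 3*exp(t).
Then F(1) - F(0) = (2 - 3*E) - (-3) = 5 - 3*E.

5 - 3*E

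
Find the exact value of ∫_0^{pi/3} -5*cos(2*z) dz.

An antiderivative is F(z) = -5*sin(2*z)/2.
Then F(pi/3) - F(0) = (-5*sqrt(3)/4) - (0) = -5*sqrt(3)/4.

-5*sqrt(3)/4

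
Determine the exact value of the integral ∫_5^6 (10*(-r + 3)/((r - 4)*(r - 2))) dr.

-15*log(2) + 5*log(3)

Factor the denominator: r**2 - 6*r + 8 = (r - 2)(r - 4).
Partial fractions: 10*(-r + 3)/((r - 4)*(r - 2)) = -5/(r - 2) - 5/(r - 4).
An antiderivative is F(r) = -5*log(r - 4) - 5*log(r - 2).
Then F(6) - F(5) = (-15*log(2)) - (-5*log(3)) = -15*log(2) + 5*log(3).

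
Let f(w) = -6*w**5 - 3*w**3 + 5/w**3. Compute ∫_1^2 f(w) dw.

By the power rule, an antiderivative is F(w) = -w**6 - 3*w**4/4 - 5/(2*w**2).
Then F(2) - F(1) = (-613/8) - (-17/4) = -579/8.

-579/8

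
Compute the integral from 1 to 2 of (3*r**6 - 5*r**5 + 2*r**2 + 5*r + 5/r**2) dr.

697/42

By the power rule, an antiderivative is F(r) = 3*r**7/7 - 5*r**6/6 + 2*r**3/3 + 5*r**2/2 - 5/r.
Then F(2) - F(1) = (201/14) - (-47/21) = 697/42.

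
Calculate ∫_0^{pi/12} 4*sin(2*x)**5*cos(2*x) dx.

1/192

Let u = sin(2*x), so du = 2*cos(2*x) dx. When x = 0, u = 0; when x = pi/12, u = 1/2.
The integral becomes 2·∫ u**5 du from 0 to 1/2, with antiderivative u**6/3.
Back in x: F(x) = sin(2*x)**6/3.
Then F(pi/12) - F(0) = (1/192) - (0) = 1/192.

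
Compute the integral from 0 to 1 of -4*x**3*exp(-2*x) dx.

Integrate by parts 3 times (u = x^3, dv = -4*exp(-2*x) dx).
An antiderivative is F(x) = (4*x**3 + 6*x**2 + 6*x + 3)*exp(-2*x)/2.
Then F(1) - F(0) = (19*exp(-2)/2) - (3/2) = -3/2 + 19*exp(-2)/2.

-3/2 + 19*exp(-2)/2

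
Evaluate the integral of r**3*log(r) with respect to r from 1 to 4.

-255/16 + 128*log(2)

Integrate by parts once (u = ln r, dv = r**3 dr).
An antiderivative is F(r) = r**4*(4*log(r) - 1)/16.
Then F(4) - F(1) = (-16 + 128*log(2)) - (-1/16) = -255/16 + 128*log(2).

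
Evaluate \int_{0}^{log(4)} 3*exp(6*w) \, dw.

Let u = exp(w), so du = exp(w) dw. When w = 0, u = 1; when w = log(4), u = 4.
The integral becomes 3·∫ u**5 du from 1 to 4, with antiderivative u**6/2.
Back in w: F(w) = exp(6*w)/2.
Then F(log(4)) - F(0) = (2048) - (1/2) = 4095/2.

4095/2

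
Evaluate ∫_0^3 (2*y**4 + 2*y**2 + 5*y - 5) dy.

By the power rule, an antiderivative is F(y) = 2*y**5/5 + 2*y**3/3 + 5*y**2/2 - 5*y.
Then F(3) - F(0) = (1227/10) - (0) = 1227/10.

1227/10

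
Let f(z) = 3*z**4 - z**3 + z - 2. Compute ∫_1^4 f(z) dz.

11031/20

By the power rule, an antiderivative is F(z) = 3*z**5/5 - z**4/4 + z**2/2 - 2*z.
Then F(4) - F(1) = (2752/5) - (-23/20) = 11031/20.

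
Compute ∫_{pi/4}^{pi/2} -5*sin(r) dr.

-5*sqrt(2)/2

An antiderivative is F(r) = 5*cos(r).
Then F(pi/2) - F(pi/4) = (0) - (5*sqrt(2)/2) = -5*sqrt(2)/2.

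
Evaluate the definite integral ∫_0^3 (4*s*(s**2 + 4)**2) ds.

1422

Let u = s**2 + 4, so du = 2*s ds. When s = 0, u = 4; when s = 3, u = 13.
The integral becomes 2·∫ u**2 du from 4 to 13, with antiderivative 2*u**3/3.
Back in s: F(s) = 2*(s**2 + 4)**3/3.
Then F(3) - F(0) = (4394/3) - (128/3) = 1422.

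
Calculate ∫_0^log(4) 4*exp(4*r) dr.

Let u = exp(r), so du = exp(r) dr. When r = 0, u = 1; when r = log(4), u = 4.
The integral becomes 4·∫ u**3 du from 1 to 4, with antiderivative u**4.
Back in r: F(r) = exp(4*r).
Then F(log(4)) - F(0) = (256) - (1) = 255.

255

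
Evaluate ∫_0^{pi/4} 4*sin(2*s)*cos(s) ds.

8/3 - 2*sqrt(2)/3

Use the identity sin(2*s)cos(s) = [sin(3*s) + sin(s)]/2.
An antiderivative is F(s) = -2*cos(s) - 2*cos(3*s)/3.
Then F(pi/4) - F(0) = (-2*sqrt(2)/3) - (-8/3) = 8/3 - 2*sqrt(2)/3.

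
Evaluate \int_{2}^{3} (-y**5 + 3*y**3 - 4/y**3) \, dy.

-2245/36

By the power rule, an antiderivative is F(y) = -y**6/6 + 3*y**4/4 + 2/y**2.
Then F(3) - F(2) = (-2179/36) - (11/6) = -2245/36.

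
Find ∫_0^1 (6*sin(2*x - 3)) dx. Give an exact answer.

3*cos(3) - 3*cos(1)

Let u = 2*x - 3, so du = 2 dx. When x = 0, u = -3; when x = 1, u = -1.
The integral becomes 3·∫ sin(u) du from -3 to -1, with antiderivative -3*cos(u).
Back in x: F(x) = -3*cos(2*x - 3).
Then F(1) - F(0) = (-3*cos(1)) - (-3*cos(3)) = 3*cos(3) - 3*cos(1).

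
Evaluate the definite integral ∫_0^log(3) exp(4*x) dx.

Let u = exp(x), so du = exp(x) dx. When x = 0, u = 1; when x = log(3), u = 3.
The integral becomes ∫ u**3 du from 1 to 3, with antiderivative u**4/4.
Back in x: F(x) = exp(4*x)/4.
Then F(log(3)) - F(0) = (81/4) - (1/4) = 20.

20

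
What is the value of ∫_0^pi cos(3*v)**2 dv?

pi/2

Use the identity cos^2(3*v) = (1 + cos(6*v))/2.
An antiderivative is F(v) = v/2 + sin(6*v)/12.
Then F(pi) - F(0) = (pi/2) - (0) = pi/2.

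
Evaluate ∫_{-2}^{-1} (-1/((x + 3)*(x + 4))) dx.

Factor the denominator: x**2 + 7*x + 12 = (x + 4)(x + 3).
Partial fractions: -1/((x + 3)*(x + 4)) = 1/(x + 4) - 1/(x + 3).
An antiderivative is F(x) = -log(x + 3) + log(x + 4).
Then F(-1) - F(-2) = (log(3/2)) - (log(2)) = log(3/4).

log(3/4)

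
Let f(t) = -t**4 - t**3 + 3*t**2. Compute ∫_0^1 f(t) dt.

By the power rule, an antiderivative is F(t) = -t**5/5 - t**4/4 + t**3.
Then F(1) - F(0) = (11/20) - (0) = 11/20.

11/20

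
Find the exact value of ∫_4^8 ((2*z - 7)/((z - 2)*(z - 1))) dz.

Factor the denominator: z**2 - 3*z + 2 = (z - 1)(z - 2).
Partial fractions: (2*z - 7)/((z - 2)*(z - 1)) = 5/(z - 1) - 3/(z - 2).
An antiderivative is F(z) = -3*log(z - 2) + 5*log(z - 1).
Then F(8) - F(4) = (-3*log(3) - 3*log(2) + 5*log(7)) - (-3*log(2) + 5*log(3)) = -8*log(3) + 5*log(7).

-8*log(3) + 5*log(7)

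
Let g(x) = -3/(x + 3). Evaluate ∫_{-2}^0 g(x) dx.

-log(27)

An antiderivative is F(x) = -3*log(x + 3).
Then F(0) - F(-2) = (-log(27)) - (0) = -log(27).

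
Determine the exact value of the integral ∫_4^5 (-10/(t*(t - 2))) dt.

-5*log(3) - 5*log(2) + 5*log(5)

Factor the denominator: t**2 - 2*t = t(t - 2).
Partial fractions: -10/(t*(t - 2)) = 5/t - 5/(t - 2).
An antiderivative is F(t) = 5*log(t) - 5*log(t - 2).
Then F(5) - F(4) = (-5*log(3) + 5*log(5)) - (log(32)) = -5*log(3) - 5*log(2) + 5*log(5).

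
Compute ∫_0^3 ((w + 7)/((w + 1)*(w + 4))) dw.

log(64/7)

Factor the denominator: w**2 + 5*w + 4 = (w + 4)(w + 1).
Partial fractions: (w + 7)/((w + 1)*(w + 4)) = -1/(w + 4) + 2/(w + 1).
An antiderivative is F(w) = 2*log(w + 1) - log(w + 4).
Then F(3) - F(0) = (log(16/7)) - (-log(4)) = log(64/7).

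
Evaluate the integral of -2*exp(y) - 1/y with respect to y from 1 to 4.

-2*exp(4) - 2*log(2) + 2*exp(1)

An antiderivative is F(y) = -2*exp(y) - log(y).
Then F(4) - F(1) = (-2*exp(4) - log(4)) - (-2*exp(1)) = -2*exp(4) - 2*log(2) + 2*exp(1).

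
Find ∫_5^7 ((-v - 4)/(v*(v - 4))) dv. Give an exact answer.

log(7/45)

Factor the denominator: v**2 - 4*v = v(v - 4).
Partial fractions: (-v - 4)/(v*(v - 4)) = 1/v - 2/(v - 4).
An antiderivative is F(v) = log(v) - 2*log(v - 4).
Then F(7) - F(5) = (log(7/9)) - (log(5)) = log(7/45).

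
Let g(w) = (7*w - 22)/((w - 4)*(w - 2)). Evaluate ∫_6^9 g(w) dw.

Factor the denominator: w**2 - 6*w + 8 = (w - 2)(w - 4).
Partial fractions: (7*w - 22)/((w - 4)*(w - 2)) = 4/(w - 2) + 3/(w - 4).
An antiderivative is F(w) = 3*log(w - 4) + 4*log(w - 2).
Then F(9) - F(6) = (3*log(5) + 4*log(7)) - (11*log(2)) = -11*log(2) + 3*log(5) + 4*log(7).

-11*log(2) + 3*log(5) + 4*log(7)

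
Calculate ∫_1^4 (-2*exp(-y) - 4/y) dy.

An antiderivative is F(y) = -4*log(y) + 2*exp(-y).
Then F(4) - F(1) = (-8*log(2) + 2*exp(-4)) - (2*exp(-1)) = -8*log(2) - 2*exp(-1) + 2*exp(-4).

-8*log(2) - 2*exp(-1) + 2*exp(-4)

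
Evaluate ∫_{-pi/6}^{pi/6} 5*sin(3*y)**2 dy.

5*pi/6

Use the identity sin^2(3*y) = (1 - cos(6*y))/2.
An antiderivative is F(y) = 5*y/2 - 5*sin(6*y)/12.
Then F(pi/6) - F(-pi/6) = (5*pi/12) - (-5*pi/12) = 5*pi/6.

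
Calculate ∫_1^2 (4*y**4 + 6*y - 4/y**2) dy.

159/5

By the power rule, an antiderivative is F(y) = 4*y**5/5 + 3*y**2 + 4/y.
Then F(2) - F(1) = (198/5) - (39/5) = 159/5.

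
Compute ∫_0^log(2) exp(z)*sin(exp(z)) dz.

-cos(2) + cos(1)

Let u = exp(z), so du = exp(z) dz. When z = 0, u = 1; when z = log(2), u = 2.
The integral becomes ∫ sin(u) du from 1 to 2, with antiderivative -cos(u).
Back in z: F(z) = -cos(exp(z)).
Then F(log(2)) - F(0) = (-cos(2)) - (-cos(1)) = -cos(2) + cos(1).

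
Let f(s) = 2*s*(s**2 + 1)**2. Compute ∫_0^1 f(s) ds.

Let u = s**2 + 1, so du = 2*s ds. When s = 0, u = 1; when s = 1, u = 2.
The integral becomes ∫ u**2 du from 1 to 2, with antiderivative u**3/3.
Back in s: F(s) = (s**2 + 1)**3/3.
Then F(1) - F(0) = (8/3) - (1/3) = 7/3.

7/3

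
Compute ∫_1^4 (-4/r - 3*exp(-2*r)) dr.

An antiderivative is F(r) = -4*log(r) + 3*exp(-2*r)/2.
Then F(4) - F(1) = (-8*log(2) + 3*exp(-8)/2) - (3*exp(-2)/2) = -8*log(2) - 3*exp(-2)/2 + 3*exp(-8)/2.

-8*log(2) - 3*exp(-2)/2 + 3*exp(-8)/2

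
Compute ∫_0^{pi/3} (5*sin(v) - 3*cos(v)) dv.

5/2 - 3*sqrt(3)/2

An antiderivative is F(v) = -3*sin(v) - 5*cos(v).
Then F(pi/3) - F(0) = (-3*sqrt(3)/2 - 5/2) - (-5) = 5/2 - 3*sqrt(3)/2.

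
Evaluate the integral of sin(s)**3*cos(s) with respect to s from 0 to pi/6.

Let u = sin(s), so du = cos(s) ds. When s = 0, u = 0; when s = pi/6, u = 1/2.
The integral becomes ∫ u**3 du from 0 to 1/2, with antiderivative u**4/4.
Back in s: F(s) = sin(s)**4/4.
Then F(pi/6) - F(0) = (1/64) - (0) = 1/64.

1/64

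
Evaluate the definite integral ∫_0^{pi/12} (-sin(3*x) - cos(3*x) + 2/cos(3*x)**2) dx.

An antiderivative is F(x) = -sin(3*x)/3 + cos(3*x)/3 + 2*tan(3*x)/3.
Then F(pi/12) - F(0) = (2/3) - (1/3) = 1/3.

1/3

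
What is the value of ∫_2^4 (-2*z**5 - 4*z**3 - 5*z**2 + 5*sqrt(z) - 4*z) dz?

-5024/3 - 20*sqrt(2)/3

By the power rule, an antiderivative is F(z) = -z**6/3 - z**4 + 10*z**(3/2)/3 - 5*z**3/3 - 2*z**2.
Then F(4) - F(2) = (-5200/3) - (-176/3 + 20*sqrt(2)/3) = -5024/3 - 20*sqrt(2)/3.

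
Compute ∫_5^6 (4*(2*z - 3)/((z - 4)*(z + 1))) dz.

Factor the denominator: z**2 - 3*z - 4 = (z + 1)(z - 4).
Partial fractions: 4*(2*z - 3)/((z - 4)*(z + 1)) = 4/(z + 1) + 4/(z - 4).
An antiderivative is F(z) = 4*log(z - 4) + 4*log(z + 1).
Then F(6) - F(5) = (4*log(2) + 4*log(7)) - (4*log(2) + 4*log(3)) = -4*log(3) + 4*log(7).

-4*log(3) + 4*log(7)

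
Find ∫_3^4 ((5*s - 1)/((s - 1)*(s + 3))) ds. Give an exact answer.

Factor the denominator: s**2 + 2*s - 3 = (s + 3)(s - 1).
Partial fractions: (5*s - 1)/((s - 1)*(s + 3)) = 4/(s + 3) + 1/(s - 1).
An antiderivative is F(s) = log(s - 1) + 4*log(s + 3).
Then F(4) - F(3) = (log(3) + 4*log(7)) - (5*log(2) + 4*log(3)) = -5*log(2) - 3*log(3) + 4*log(7).

-5*log(2) - 3*log(3) + 4*log(7)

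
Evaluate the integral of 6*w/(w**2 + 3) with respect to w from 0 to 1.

Let u = w**2 + 3, so du = 2*w dw. When w = 0, u = 3; when w = 1, u = 4.
The integral becomes 3·∫ 1/u du from 3 to 4, with antiderivative 3*log(u).
Back in w: F(w) = 3*log(w**2 + 3).
Then F(1) - F(0) = (log(64)) - (log(27)) = log(64/27).

log(64/27)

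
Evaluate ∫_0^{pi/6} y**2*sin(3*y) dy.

Integrate by parts twice (u = y^2, dv = sin(3*y) dy).
An antiderivative is F(y) = -y**2*cos(3*y)/3 + 2*y*sin(3*y)/9 + 2*cos(3*y)/27.
Then F(pi/6) - F(0) = (pi/27) - (2/27) = -2/27 + pi/27.

-2/27 + pi/27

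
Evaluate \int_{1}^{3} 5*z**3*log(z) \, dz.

-25 + 405*log(3)/4

Integrate by parts once (u = ln z, dv = 5*z**3 dz).
An antiderivative is F(z) = 5*z**4*(4*log(z) - 1)/16.
Then F(3) - F(1) = (-405/16 + 405*log(3)/4) - (-5/16) = -25 + 405*log(3)/4.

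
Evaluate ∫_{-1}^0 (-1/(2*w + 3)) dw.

-log(3)/2

An antiderivative is F(w) = -log(2*w + 3)/2.
Then F(0) - F(-1) = (-log(3)/2) - (0) = -log(3)/2.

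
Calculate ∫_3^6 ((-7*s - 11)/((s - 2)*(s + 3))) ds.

Factor the denominator: s**2 + s - 6 = (s + 3)(s - 2).
Partial fractions: (-7*s - 11)/((s - 2)*(s + 3)) = -2/(s + 3) - 5/(s - 2).
An antiderivative is F(s) = -5*log(s - 2) - 2*log(s + 3).
Then F(6) - F(3) = (-10*log(2) - 4*log(3)) - (-log(36)) = -8*log(2) - 2*log(3).

-8*log(2) - 2*log(3)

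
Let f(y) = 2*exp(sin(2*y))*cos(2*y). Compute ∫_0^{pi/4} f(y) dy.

Let u = sin(2*y), so du = 2*cos(2*y) dy. When y = 0, u = 0; when y = pi/4, u = 1.
The integral becomes ∫ exp(u) du from 0 to 1, with antiderivative exp(u).
Back in y: F(y) = exp(sin(2*y)).
Then F(pi/4) - F(0) = (E) - (1) = -1 + E.

-1 + E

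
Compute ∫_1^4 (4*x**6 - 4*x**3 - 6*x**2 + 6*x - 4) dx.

63096/7

By the power rule, an antiderivative is F(x) = 4*x**7/7 - x**4 - 2*x**3 + 3*x**2 - 4*x.
Then F(4) - F(1) = (63072/7) - (-24/7) = 63096/7.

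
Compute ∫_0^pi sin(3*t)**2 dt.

pi/2

Use the identity sin^2(3*t) = (1 - cos(6*t))/2.
An antiderivative is F(t) = t/2 - sin(6*t)/12.
Then F(pi) - F(0) = (pi/2) - (0) = pi/2.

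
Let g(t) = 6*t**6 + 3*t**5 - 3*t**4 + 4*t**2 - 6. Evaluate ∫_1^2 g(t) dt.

By the power rule, an antiderivative is F(t) = 6*t**7/7 + t**6/2 - 3*t**5/5 + 4*t**3/3 - 6*t.
Then F(2) - F(1) = (12724/105) - (-821/210) = 26269/210.

26269/210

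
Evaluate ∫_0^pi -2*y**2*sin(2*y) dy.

Integrate by parts twice (u = y^2, dv = -2*sin(2*y) dy).
An antiderivative is F(y) = y**2*cos(2*y) - y*sin(2*y) - cos(2*y)/2.
Then F(pi) - F(0) = (-1/2 + pi**2) - (-1/2) = pi**2.

pi**2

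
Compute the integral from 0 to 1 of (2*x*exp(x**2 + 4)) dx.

Let u = x**2 + 4, so du = 2*x dx. When x = 0, u = 4; when x = 1, u = 5.
The integral becomes ∫ exp(u) du from 4 to 5, with antiderivative exp(u).
Back in x: F(x) = exp(x**2 + 4).
Then F(1) - F(0) = (exp(5)) - (exp(4)) = -exp(4) + exp(5).

-exp(4) + exp(5)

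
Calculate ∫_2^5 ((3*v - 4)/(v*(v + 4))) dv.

Factor the denominator: v**2 + 4*v = (v + 4)v.
Partial fractions: (3*v - 4)/(v*(v + 4)) = 4/(v + 4) - 1/v.
An antiderivative is F(v) = -log(v) + 4*log(v + 4).
Then F(5) - F(2) = (-log(5) + 8*log(3)) - (3*log(2) + 4*log(3)) = log(81/40).

log(81/40)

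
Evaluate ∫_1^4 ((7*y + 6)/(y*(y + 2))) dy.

Factor the denominator: y**2 + 2*y = (y + 2)y.
Partial fractions: (7*y + 6)/(y*(y + 2)) = 4/(y + 2) + 3/y.
An antiderivative is F(y) = 3*log(y) + 4*log(y + 2).
Then F(4) - F(1) = (4*log(3) + 10*log(2)) - (log(81)) = 10*log(2).

10*log(2)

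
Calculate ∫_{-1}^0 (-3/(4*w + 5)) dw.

An antiderivative is F(w) = -3*log(4*w + 5)/4.
Then F(0) - F(-1) = (-3*log(5)/4) - (0) = -3*log(5)/4.

-3*log(5)/4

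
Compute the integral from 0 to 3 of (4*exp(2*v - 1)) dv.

-(2 - 2*exp(6))*exp(-1)

Let u = 2*v - 1, so du = 2 dv. When v = 0, u = -1; when v = 3, u = 5.
The integral becomes 2·∫ exp(u) du from -1 to 5, with antiderivative 2*exp(u).
Back in v: F(v) = 2*exp(2*v - 1).
Then F(3) - F(0) = (2*exp(5)) - (2*exp(-1)) = -(2 - 2*exp(6))*exp(-1).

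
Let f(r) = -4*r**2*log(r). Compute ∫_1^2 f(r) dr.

Integrate by parts once (u = ln r, dv = -4*r**2 dr).
An antiderivative is F(r) = -4*r**3*(3*log(r) - 1)/9.
Then F(2) - F(1) = (32/9 - 32*log(2)/3) - (4/9) = 28/9 - 32*log(2)/3.

28/9 - 32*log(2)/3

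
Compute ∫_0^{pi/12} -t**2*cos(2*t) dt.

Integrate by parts twice (u = t^2, dv = -cos(2*t) dt).
An antiderivative is F(t) = -t**2*sin(2*t)/2 - t*cos(2*t)/2 + sin(2*t)/4.
Then F(pi/12) - F(0) = (-sqrt(3)*pi/48 - pi**2/576 + 1/8) - (0) = -sqrt(3)*pi/48 - pi**2/576 + 1/8.

-sqrt(3)*pi/48 - pi**2/576 + 1/8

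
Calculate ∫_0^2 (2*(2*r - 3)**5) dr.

Let u = 2*r - 3, so du = 2 dr. When r = 0, u = -3; when r = 2, u = 1.
The integral becomes ∫ u**5 du from -3 to 1, with antiderivative u**6/6.
Back in r: F(r) = (2*r - 3)**6/6.
Then F(2) - F(0) = (1/6) - (243/2) = -364/3.

-364/3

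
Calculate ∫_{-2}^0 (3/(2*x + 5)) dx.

3*log(5)/2

An antiderivative is F(x) = 3*log(2*x + 5)/2.
Then F(0) - F(-2) = (3*log(5)/2) - (0) = 3*log(5)/2.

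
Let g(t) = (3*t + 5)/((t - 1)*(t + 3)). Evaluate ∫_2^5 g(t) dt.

Factor the denominator: t**2 + 2*t - 3 = (t + 3)(t - 1).
Partial fractions: (3*t + 5)/((t - 1)*(t + 3)) = 1/(t + 3) + 2/(t - 1).
An antiderivative is F(t) = 2*log(t - 1) + log(t + 3).
Then F(5) - F(2) = (7*log(2)) - (log(5)) = -log(5) + 7*log(2).

-log(5) + 7*log(2)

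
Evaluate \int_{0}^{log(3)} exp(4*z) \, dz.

Let u = exp(z), so du = exp(z) dz. When z = 0, u = 1; when z = log(3), u = 3.
The integral becomes ∫ u**3 du from 1 to 3, with antiderivative u**4/4.
Back in z: F(z) = exp(4*z)/4.
Then F(log(3)) - F(0) = (81/4) - (1/4) = 20.

20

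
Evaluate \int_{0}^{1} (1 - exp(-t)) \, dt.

An antiderivative is F(t) = t + exp(-t).
Then F(1) - F(0) = (exp(-1) + 1) - (1) = exp(-1).

exp(-1)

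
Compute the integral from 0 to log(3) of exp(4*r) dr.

20

Let u = exp(r), so du = exp(r) dr. When r = 0, u = 1; when r = log(3), u = 3.
The integral becomes ∫ u**3 du from 1 to 3, with antiderivative u**4/4.
Back in r: F(r) = exp(4*r)/4.
Then F(log(3)) - F(0) = (81/4) - (1/4) = 20.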